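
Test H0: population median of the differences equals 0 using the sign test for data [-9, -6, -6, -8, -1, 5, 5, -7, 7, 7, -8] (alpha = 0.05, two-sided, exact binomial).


Step 1: Discard zero differences. Original n = 11; n_eff = number of nonzero differences = 11.
Nonzero differences (with sign): -9, -6, -6, -8, -1, +5, +5, -7, +7, +7, -8
Step 2: Count signs: positive = 4, negative = 7.
Step 3: Under H0: P(positive) = 0.5, so the number of positives S ~ Bin(11, 0.5).
Step 4: Two-sided exact p-value = sum of Bin(11,0.5) probabilities at or below the observed probability = 0.548828.
Step 5: alpha = 0.05. fail to reject H0.

n_eff = 11, pos = 4, neg = 7, p = 0.548828, fail to reject H0.


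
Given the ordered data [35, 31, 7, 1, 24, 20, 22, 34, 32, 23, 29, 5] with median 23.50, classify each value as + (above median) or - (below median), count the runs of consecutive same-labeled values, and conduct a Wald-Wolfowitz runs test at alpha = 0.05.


Step 1: Compute median = 23.50; label A = above, B = below.
Labels in order: AABBABBAABAB  (n_A = 6, n_B = 6)
Step 2: Count runs R = 8.
Step 3: Under H0 (random ordering), E[R] = 2*n_A*n_B/(n_A+n_B) + 1 = 2*6*6/12 + 1 = 7.0000.
        Var[R] = 2*n_A*n_B*(2*n_A*n_B - n_A - n_B) / ((n_A+n_B)^2 * (n_A+n_B-1)) = 4320/1584 = 2.7273.
        SD[R] = 1.6514.
Step 4: Continuity-corrected z = (R - 0.5 - E[R]) / SD[R] = (8 - 0.5 - 7.0000) / 1.6514 = 0.3028.
Step 5: Two-sided p-value via normal approximation = 2*(1 - Phi(|z|)) = 0.762069.
Step 6: alpha = 0.05. fail to reject H0.

R = 8, z = 0.3028, p = 0.762069, fail to reject H0.


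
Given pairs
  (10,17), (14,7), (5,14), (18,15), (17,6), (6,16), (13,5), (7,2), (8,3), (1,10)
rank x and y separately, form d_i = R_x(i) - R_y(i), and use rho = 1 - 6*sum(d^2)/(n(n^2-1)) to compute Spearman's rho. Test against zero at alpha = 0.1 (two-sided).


Step 1: Rank x and y separately (midranks; no ties here).
rank(x): 10->6, 14->8, 5->2, 18->10, 17->9, 6->3, 13->7, 7->4, 8->5, 1->1
rank(y): 17->10, 7->5, 14->7, 15->8, 6->4, 16->9, 5->3, 2->1, 3->2, 10->6
Step 2: d_i = R_x(i) - R_y(i); compute d_i^2.
  (6-10)^2=16, (8-5)^2=9, (2-7)^2=25, (10-8)^2=4, (9-4)^2=25, (3-9)^2=36, (7-3)^2=16, (4-1)^2=9, (5-2)^2=9, (1-6)^2=25
sum(d^2) = 174.
Step 3: rho = 1 - 6*174 / (10*(10^2 - 1)) = 1 - 1044/990 = -0.054545.
Step 4: Under H0, t = rho * sqrt((n-2)/(1-rho^2)) = -0.1545 ~ t(8).
Step 5: Two-sided p-value from the t-distribution with 8 df = 0.881036.
Step 6: alpha = 0.1. fail to reject H0.

rho = -0.0545, p = 0.881036, fail to reject H0 at alpha = 0.1.


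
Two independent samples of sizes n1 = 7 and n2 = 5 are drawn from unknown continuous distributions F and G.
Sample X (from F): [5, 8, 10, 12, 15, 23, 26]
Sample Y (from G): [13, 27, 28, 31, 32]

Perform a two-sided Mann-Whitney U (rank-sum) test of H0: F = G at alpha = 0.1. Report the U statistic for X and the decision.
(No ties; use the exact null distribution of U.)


Step 1: Combine and sort all 12 observations; assign midranks.
sorted (value, group): (5,X), (8,X), (10,X), (12,X), (13,Y), (15,X), (23,X), (26,X), (27,Y), (28,Y), (31,Y), (32,Y)
ranks: 5->1, 8->2, 10->3, 12->4, 13->5, 15->6, 23->7, 26->8, 27->9, 28->10, 31->11, 32->12
Step 2: Rank sum for X: R1 = 1 + 2 + 3 + 4 + 6 + 7 + 8 = 31.
Step 3: U_X = R1 - n1(n1+1)/2 = 31 - 7*8/2 = 31 - 28 = 3.
       U_Y = n1*n2 - U_X = 35 - 3 = 32.
Step 4: No ties, so the exact null distribution of U (based on enumerating the C(12,7) = 792 equally likely rank assignments) gives the two-sided p-value.
Step 5: p-value = 0.017677; compare to alpha = 0.1. reject H0.

U_X = 3, p = 0.017677, reject H0 at alpha = 0.1.


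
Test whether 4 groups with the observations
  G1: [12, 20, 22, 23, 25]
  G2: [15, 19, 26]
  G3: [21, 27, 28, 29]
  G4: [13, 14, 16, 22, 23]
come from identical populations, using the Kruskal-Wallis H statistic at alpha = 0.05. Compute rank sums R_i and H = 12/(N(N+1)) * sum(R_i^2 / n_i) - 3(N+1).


Step 1: Combine all N = 17 observations and assign midranks.
sorted (value, group, rank): (12,G1,1), (13,G4,2), (14,G4,3), (15,G2,4), (16,G4,5), (19,G2,6), (20,G1,7), (21,G3,8), (22,G1,9.5), (22,G4,9.5), (23,G1,11.5), (23,G4,11.5), (25,G1,13), (26,G2,14), (27,G3,15), (28,G3,16), (29,G3,17)
Step 2: Sum ranks within each group.
R_1 = 42 (n_1 = 5)
R_2 = 24 (n_2 = 3)
R_3 = 56 (n_3 = 4)
R_4 = 31 (n_4 = 5)
Step 3: H = 12/(N(N+1)) * sum(R_i^2/n_i) - 3(N+1)
     = 12/(17*18) * (42^2/5 + 24^2/3 + 56^2/4 + 31^2/5) - 3*18
     = 0.039216 * 1521 - 54
     = 5.647059.
Step 4: Ties present; correction factor C = 1 - 12/(17^3 - 17) = 0.997549. Corrected H = 5.647059 / 0.997549 = 5.660934.
Step 5: Under H0, H ~ chi^2(3); p-value = 0.129324.
Step 6: alpha = 0.05. fail to reject H0.

H = 5.6609, df = 3, p = 0.129324, fail to reject H0.


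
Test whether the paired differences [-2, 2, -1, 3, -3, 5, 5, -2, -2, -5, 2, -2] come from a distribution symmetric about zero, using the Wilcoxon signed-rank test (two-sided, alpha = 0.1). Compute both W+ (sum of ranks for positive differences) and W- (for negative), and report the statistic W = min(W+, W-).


Step 1: Drop any zero differences (none here) and take |d_i|.
|d| = [2, 2, 1, 3, 3, 5, 5, 2, 2, 5, 2, 2]
Step 2: Midrank |d_i| (ties get averaged ranks).
ranks: |2|->4.5, |2|->4.5, |1|->1, |3|->8.5, |3|->8.5, |5|->11, |5|->11, |2|->4.5, |2|->4.5, |5|->11, |2|->4.5, |2|->4.5
Step 3: Attach original signs; sum ranks with positive sign and with negative sign.
W+ = 4.5 + 8.5 + 11 + 11 + 4.5 = 39.5
W- = 4.5 + 1 + 8.5 + 4.5 + 4.5 + 11 + 4.5 = 38.5
(Check: W+ + W- = 78 should equal n(n+1)/2 = 78.)
Step 4: Test statistic W = min(W+, W-) = 38.5.
Step 5: Ties in |d|, so use the tie-corrected normal approximation.
        E[W] = n(n+1)/4 = 12*13/4 = 39.
        Tie groups: |d|=2 (t=6), |d|=3 (t=2), |d|=5 (t=3); sum(t^3 - t) = 240.
        Var[W] = n(n+1)(2n+1)/24 - sum(t^3-t)/48 = 3900/24 - 240/48 = 157.5.
        z = (W - E[W]) / sqrt(Var[W]) = (38.5 - 39) / 12.5499 = -0.0398.
        Two-sided p = 2*Phi(z) = 0.968220.
Step 6: alpha = 0.1. fail to reject H0.

W+ = 39.5, W- = 38.5, W = min = 38.5, p = 0.968220, fail to reject H0.


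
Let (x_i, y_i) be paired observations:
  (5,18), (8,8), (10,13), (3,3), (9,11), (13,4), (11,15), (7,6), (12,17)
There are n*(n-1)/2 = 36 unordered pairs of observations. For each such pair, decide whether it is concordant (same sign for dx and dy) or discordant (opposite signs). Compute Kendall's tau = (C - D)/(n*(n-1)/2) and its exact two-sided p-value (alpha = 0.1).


Step 1: Enumerate the 36 unordered pairs (i,j) with i<j and classify each by sign(x_j-x_i) * sign(y_j-y_i).
  (1,2):dx=+3,dy=-10->D; (1,3):dx=+5,dy=-5->D; (1,4):dx=-2,dy=-15->C; (1,5):dx=+4,dy=-7->D
  (1,6):dx=+8,dy=-14->D; (1,7):dx=+6,dy=-3->D; (1,8):dx=+2,dy=-12->D; (1,9):dx=+7,dy=-1->D
  (2,3):dx=+2,dy=+5->C; (2,4):dx=-5,dy=-5->C; (2,5):dx=+1,dy=+3->C; (2,6):dx=+5,dy=-4->D
  (2,7):dx=+3,dy=+7->C; (2,8):dx=-1,dy=-2->C; (2,9):dx=+4,dy=+9->C; (3,4):dx=-7,dy=-10->C
  (3,5):dx=-1,dy=-2->C; (3,6):dx=+3,dy=-9->D; (3,7):dx=+1,dy=+2->C; (3,8):dx=-3,dy=-7->C
  (3,9):dx=+2,dy=+4->C; (4,5):dx=+6,dy=+8->C; (4,6):dx=+10,dy=+1->C; (4,7):dx=+8,dy=+12->C
  (4,8):dx=+4,dy=+3->C; (4,9):dx=+9,dy=+14->C; (5,6):dx=+4,dy=-7->D; (5,7):dx=+2,dy=+4->C
  (5,8):dx=-2,dy=-5->C; (5,9):dx=+3,dy=+6->C; (6,7):dx=-2,dy=+11->D; (6,8):dx=-6,dy=+2->D
  (6,9):dx=-1,dy=+13->D; (7,8):dx=-4,dy=-9->C; (7,9):dx=+1,dy=+2->C; (8,9):dx=+5,dy=+11->C
Step 2: C = 23, D = 13, total pairs = 36.
Step 3: tau = (C - D)/(n(n-1)/2) = (23 - 13)/36 = 0.277778.
Step 4: Exact two-sided p-value (enumerate n! = 362880 permutations of y under H0): p = 0.358488.
Step 5: alpha = 0.1. fail to reject H0.

tau_b = 0.2778 (C=23, D=13), p = 0.358488, fail to reject H0.


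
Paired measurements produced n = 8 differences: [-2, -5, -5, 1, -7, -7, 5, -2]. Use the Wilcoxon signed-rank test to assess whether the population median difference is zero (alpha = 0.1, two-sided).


Step 1: Drop any zero differences (none here) and take |d_i|.
|d| = [2, 5, 5, 1, 7, 7, 5, 2]
Step 2: Midrank |d_i| (ties get averaged ranks).
ranks: |2|->2.5, |5|->5, |5|->5, |1|->1, |7|->7.5, |7|->7.5, |5|->5, |2|->2.5
Step 3: Attach original signs; sum ranks with positive sign and with negative sign.
W+ = 1 + 5 = 6
W- = 2.5 + 5 + 5 + 7.5 + 7.5 + 2.5 = 30
(Check: W+ + W- = 36 should equal n(n+1)/2 = 36.)
Step 4: Test statistic W = min(W+, W-) = 6.
Step 5: Ties in |d|, so use the tie-corrected normal approximation.
        E[W] = n(n+1)/4 = 8*9/4 = 18.
        Tie groups: |d|=2 (t=2), |d|=5 (t=3), |d|=7 (t=2); sum(t^3 - t) = 36.
        Var[W] = n(n+1)(2n+1)/24 - sum(t^3-t)/48 = 1224/24 - 36/48 = 50.25.
        z = (W - E[W]) / sqrt(Var[W]) = (6 - 18) / 7.0887 = -1.6928.
        Two-sided p = 2*Phi(z) = 0.090488.
Step 6: alpha = 0.1. reject H0.

W+ = 6, W- = 30, W = min = 6, p = 0.090488, reject H0.


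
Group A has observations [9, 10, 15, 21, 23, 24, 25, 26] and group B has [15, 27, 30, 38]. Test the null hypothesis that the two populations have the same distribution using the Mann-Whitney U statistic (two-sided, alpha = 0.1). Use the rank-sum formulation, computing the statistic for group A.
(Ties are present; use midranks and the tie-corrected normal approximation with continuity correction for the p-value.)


Step 1: Combine and sort all 12 observations; assign midranks.
sorted (value, group): (9,X), (10,X), (15,X), (15,Y), (21,X), (23,X), (24,X), (25,X), (26,X), (27,Y), (30,Y), (38,Y)
ranks: 9->1, 10->2, 15->3.5, 15->3.5, 21->5, 23->6, 24->7, 25->8, 26->9, 27->10, 30->11, 38->12
Step 2: Rank sum for X: R1 = 1 + 2 + 3.5 + 5 + 6 + 7 + 8 + 9 = 41.5.
Step 3: U_X = R1 - n1(n1+1)/2 = 41.5 - 8*9/2 = 41.5 - 36 = 5.5.
       U_Y = n1*n2 - U_X = 32 - 5.5 = 26.5.
Step 4: Ties are present, so use the tie-corrected normal approximation (with continuity correction) for the p-value.
Step 5: p-value = 0.088869; compare to alpha = 0.1. reject H0.

U_X = 5.5, p = 0.088869, reject H0 at alpha = 0.1.


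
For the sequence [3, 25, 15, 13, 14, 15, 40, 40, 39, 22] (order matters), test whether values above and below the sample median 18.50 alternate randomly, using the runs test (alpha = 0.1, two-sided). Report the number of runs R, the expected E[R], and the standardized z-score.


Step 1: Compute median = 18.50; label A = above, B = below.
Labels in order: BABBBBAAAA  (n_A = 5, n_B = 5)
Step 2: Count runs R = 4.
Step 3: Under H0 (random ordering), E[R] = 2*n_A*n_B/(n_A+n_B) + 1 = 2*5*5/10 + 1 = 6.0000.
        Var[R] = 2*n_A*n_B*(2*n_A*n_B - n_A - n_B) / ((n_A+n_B)^2 * (n_A+n_B-1)) = 2000/900 = 2.2222.
        SD[R] = 1.4907.
Step 4: Continuity-corrected z = (R + 0.5 - E[R]) / SD[R] = (4 + 0.5 - 6.0000) / 1.4907 = -1.0062.
Step 5: Two-sided p-value via normal approximation = 2*(1 - Phi(|z|)) = 0.314305.
Step 6: alpha = 0.1. fail to reject H0.

R = 4, z = -1.0062, p = 0.314305, fail to reject H0.


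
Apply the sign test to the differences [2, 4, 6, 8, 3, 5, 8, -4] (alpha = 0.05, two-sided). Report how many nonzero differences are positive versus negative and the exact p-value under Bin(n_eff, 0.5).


Step 1: Discard zero differences. Original n = 8; n_eff = number of nonzero differences = 8.
Nonzero differences (with sign): +2, +4, +6, +8, +3, +5, +8, -4
Step 2: Count signs: positive = 7, negative = 1.
Step 3: Under H0: P(positive) = 0.5, so the number of positives S ~ Bin(8, 0.5).
Step 4: Two-sided exact p-value = sum of Bin(8,0.5) probabilities at or below the observed probability = 0.070312.
Step 5: alpha = 0.05. fail to reject H0.

n_eff = 8, pos = 7, neg = 1, p = 0.070312, fail to reject H0.


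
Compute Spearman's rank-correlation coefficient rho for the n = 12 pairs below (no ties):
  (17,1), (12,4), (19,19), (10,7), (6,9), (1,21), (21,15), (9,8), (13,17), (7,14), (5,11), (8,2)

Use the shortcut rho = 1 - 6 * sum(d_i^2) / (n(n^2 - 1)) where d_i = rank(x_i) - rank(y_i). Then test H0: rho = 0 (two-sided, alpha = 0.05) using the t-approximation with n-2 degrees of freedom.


Step 1: Rank x and y separately (midranks; no ties here).
rank(x): 17->10, 12->8, 19->11, 10->7, 6->3, 1->1, 21->12, 9->6, 13->9, 7->4, 5->2, 8->5
rank(y): 1->1, 4->3, 19->11, 7->4, 9->6, 21->12, 15->9, 8->5, 17->10, 14->8, 11->7, 2->2
Step 2: d_i = R_x(i) - R_y(i); compute d_i^2.
  (10-1)^2=81, (8-3)^2=25, (11-11)^2=0, (7-4)^2=9, (3-6)^2=9, (1-12)^2=121, (12-9)^2=9, (6-5)^2=1, (9-10)^2=1, (4-8)^2=16, (2-7)^2=25, (5-2)^2=9
sum(d^2) = 306.
Step 3: rho = 1 - 6*306 / (12*(12^2 - 1)) = 1 - 1836/1716 = -0.069930.
Step 4: Under H0, t = rho * sqrt((n-2)/(1-rho^2)) = -0.2217 ~ t(10).
Step 5: Two-sided p-value from the t-distribution with 10 df = 0.829024.
Step 6: alpha = 0.05. fail to reject H0.

rho = -0.0699, p = 0.829024, fail to reject H0 at alpha = 0.05.


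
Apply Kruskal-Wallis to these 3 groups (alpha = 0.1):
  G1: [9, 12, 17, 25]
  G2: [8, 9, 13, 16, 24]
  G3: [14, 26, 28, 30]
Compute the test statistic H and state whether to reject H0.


Step 1: Combine all N = 13 observations and assign midranks.
sorted (value, group, rank): (8,G2,1), (9,G1,2.5), (9,G2,2.5), (12,G1,4), (13,G2,5), (14,G3,6), (16,G2,7), (17,G1,8), (24,G2,9), (25,G1,10), (26,G3,11), (28,G3,12), (30,G3,13)
Step 2: Sum ranks within each group.
R_1 = 24.5 (n_1 = 4)
R_2 = 24.5 (n_2 = 5)
R_3 = 42 (n_3 = 4)
Step 3: H = 12/(N(N+1)) * sum(R_i^2/n_i) - 3(N+1)
     = 12/(13*14) * (24.5^2/4 + 24.5^2/5 + 42^2/4) - 3*14
     = 0.065934 * 711.112 - 42
     = 4.886538.
Step 4: Ties present; correction factor C = 1 - 6/(13^3 - 13) = 0.997253. Corrected H = 4.886538 / 0.997253 = 4.900000.
Step 5: Under H0, H ~ chi^2(2); p-value = 0.086294.
Step 6: alpha = 0.1. reject H0.

H = 4.9000, df = 2, p = 0.086294, reject H0.


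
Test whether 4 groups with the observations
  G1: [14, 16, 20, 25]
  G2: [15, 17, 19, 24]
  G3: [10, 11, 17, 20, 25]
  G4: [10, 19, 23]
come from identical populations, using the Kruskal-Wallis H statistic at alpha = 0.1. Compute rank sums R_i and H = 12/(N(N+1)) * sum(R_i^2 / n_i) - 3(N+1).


Step 1: Combine all N = 16 observations and assign midranks.
sorted (value, group, rank): (10,G3,1.5), (10,G4,1.5), (11,G3,3), (14,G1,4), (15,G2,5), (16,G1,6), (17,G2,7.5), (17,G3,7.5), (19,G2,9.5), (19,G4,9.5), (20,G1,11.5), (20,G3,11.5), (23,G4,13), (24,G2,14), (25,G1,15.5), (25,G3,15.5)
Step 2: Sum ranks within each group.
R_1 = 37 (n_1 = 4)
R_2 = 36 (n_2 = 4)
R_3 = 39 (n_3 = 5)
R_4 = 24 (n_4 = 3)
Step 3: H = 12/(N(N+1)) * sum(R_i^2/n_i) - 3(N+1)
     = 12/(16*17) * (37^2/4 + 36^2/4 + 39^2/5 + 24^2/3) - 3*17
     = 0.044118 * 1162.45 - 51
     = 0.284559.
Step 4: Ties present; correction factor C = 1 - 30/(16^3 - 16) = 0.992647. Corrected H = 0.284559 / 0.992647 = 0.286667.
Step 5: Under H0, H ~ chi^2(3); p-value = 0.962516.
Step 6: alpha = 0.1. fail to reject H0.

H = 0.2867, df = 3, p = 0.962516, fail to reject H0.


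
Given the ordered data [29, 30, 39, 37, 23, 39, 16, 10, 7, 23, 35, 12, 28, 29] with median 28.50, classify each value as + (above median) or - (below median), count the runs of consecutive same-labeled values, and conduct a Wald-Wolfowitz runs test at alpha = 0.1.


Step 1: Compute median = 28.50; label A = above, B = below.
Labels in order: AAAABABBBBABBA  (n_A = 7, n_B = 7)
Step 2: Count runs R = 7.
Step 3: Under H0 (random ordering), E[R] = 2*n_A*n_B/(n_A+n_B) + 1 = 2*7*7/14 + 1 = 8.0000.
        Var[R] = 2*n_A*n_B*(2*n_A*n_B - n_A - n_B) / ((n_A+n_B)^2 * (n_A+n_B-1)) = 8232/2548 = 3.2308.
        SD[R] = 1.7974.
Step 4: Continuity-corrected z = (R + 0.5 - E[R]) / SD[R] = (7 + 0.5 - 8.0000) / 1.7974 = -0.2782.
Step 5: Two-sided p-value via normal approximation = 2*(1 - Phi(|z|)) = 0.780879.
Step 6: alpha = 0.1. fail to reject H0.

R = 7, z = -0.2782, p = 0.780879, fail to reject H0.


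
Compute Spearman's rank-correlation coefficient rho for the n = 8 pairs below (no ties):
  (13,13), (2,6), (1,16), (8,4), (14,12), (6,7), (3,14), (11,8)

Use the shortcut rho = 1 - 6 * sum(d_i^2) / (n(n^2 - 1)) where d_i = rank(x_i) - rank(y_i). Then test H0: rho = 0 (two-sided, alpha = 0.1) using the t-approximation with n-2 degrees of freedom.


Step 1: Rank x and y separately (midranks; no ties here).
rank(x): 13->7, 2->2, 1->1, 8->5, 14->8, 6->4, 3->3, 11->6
rank(y): 13->6, 6->2, 16->8, 4->1, 12->5, 7->3, 14->7, 8->4
Step 2: d_i = R_x(i) - R_y(i); compute d_i^2.
  (7-6)^2=1, (2-2)^2=0, (1-8)^2=49, (5-1)^2=16, (8-5)^2=9, (4-3)^2=1, (3-7)^2=16, (6-4)^2=4
sum(d^2) = 96.
Step 3: rho = 1 - 6*96 / (8*(8^2 - 1)) = 1 - 576/504 = -0.142857.
Step 4: Under H0, t = rho * sqrt((n-2)/(1-rho^2)) = -0.3536 ~ t(6).
Step 5: Two-sided p-value from the t-distribution with 6 df = 0.735765.
Step 6: alpha = 0.1. fail to reject H0.

rho = -0.1429, p = 0.735765, fail to reject H0 at alpha = 0.1.


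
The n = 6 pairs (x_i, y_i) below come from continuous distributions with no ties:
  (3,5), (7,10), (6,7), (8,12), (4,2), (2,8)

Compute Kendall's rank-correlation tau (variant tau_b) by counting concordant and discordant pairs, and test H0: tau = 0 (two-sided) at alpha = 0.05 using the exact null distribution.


Step 1: Enumerate the 15 unordered pairs (i,j) with i<j and classify each by sign(x_j-x_i) * sign(y_j-y_i).
  (1,2):dx=+4,dy=+5->C; (1,3):dx=+3,dy=+2->C; (1,4):dx=+5,dy=+7->C; (1,5):dx=+1,dy=-3->D
  (1,6):dx=-1,dy=+3->D; (2,3):dx=-1,dy=-3->C; (2,4):dx=+1,dy=+2->C; (2,5):dx=-3,dy=-8->C
  (2,6):dx=-5,dy=-2->C; (3,4):dx=+2,dy=+5->C; (3,5):dx=-2,dy=-5->C; (3,6):dx=-4,dy=+1->D
  (4,5):dx=-4,dy=-10->C; (4,6):dx=-6,dy=-4->C; (5,6):dx=-2,dy=+6->D
Step 2: C = 11, D = 4, total pairs = 15.
Step 3: tau = (C - D)/(n(n-1)/2) = (11 - 4)/15 = 0.466667.
Step 4: Exact two-sided p-value (enumerate n! = 720 permutations of y under H0): p = 0.272222.
Step 5: alpha = 0.05. fail to reject H0.

tau_b = 0.4667 (C=11, D=4), p = 0.272222, fail to reject H0.


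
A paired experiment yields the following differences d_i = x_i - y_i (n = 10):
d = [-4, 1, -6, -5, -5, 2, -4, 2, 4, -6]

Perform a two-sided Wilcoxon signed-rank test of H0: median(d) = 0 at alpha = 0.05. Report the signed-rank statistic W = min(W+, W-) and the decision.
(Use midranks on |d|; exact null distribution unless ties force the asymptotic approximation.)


Step 1: Drop any zero differences (none here) and take |d_i|.
|d| = [4, 1, 6, 5, 5, 2, 4, 2, 4, 6]
Step 2: Midrank |d_i| (ties get averaged ranks).
ranks: |4|->5, |1|->1, |6|->9.5, |5|->7.5, |5|->7.5, |2|->2.5, |4|->5, |2|->2.5, |4|->5, |6|->9.5
Step 3: Attach original signs; sum ranks with positive sign and with negative sign.
W+ = 1 + 2.5 + 2.5 + 5 = 11
W- = 5 + 9.5 + 7.5 + 7.5 + 5 + 9.5 = 44
(Check: W+ + W- = 55 should equal n(n+1)/2 = 55.)
Step 4: Test statistic W = min(W+, W-) = 11.
Step 5: Ties in |d|, so use the tie-corrected normal approximation.
        E[W] = n(n+1)/4 = 10*11/4 = 27.5.
        Tie groups: |d|=2 (t=2), |d|=4 (t=3), |d|=5 (t=2), |d|=6 (t=2); sum(t^3 - t) = 42.
        Var[W] = n(n+1)(2n+1)/24 - sum(t^3-t)/48 = 2310/24 - 42/48 = 95.375.
        z = (W - E[W]) / sqrt(Var[W]) = (11 - 27.5) / 9.7660 = -1.6895.
        Two-sided p = 2*Phi(z) = 0.091117.
Step 6: alpha = 0.05. fail to reject H0.

W+ = 11, W- = 44, W = min = 11, p = 0.091117, fail to reject H0.


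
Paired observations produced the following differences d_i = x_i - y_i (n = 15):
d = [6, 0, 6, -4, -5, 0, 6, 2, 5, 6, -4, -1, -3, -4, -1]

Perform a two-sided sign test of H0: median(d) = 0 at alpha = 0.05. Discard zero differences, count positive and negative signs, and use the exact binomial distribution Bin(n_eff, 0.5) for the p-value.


Step 1: Discard zero differences. Original n = 15; n_eff = number of nonzero differences = 13.
Nonzero differences (with sign): +6, +6, -4, -5, +6, +2, +5, +6, -4, -1, -3, -4, -1
Step 2: Count signs: positive = 6, negative = 7.
Step 3: Under H0: P(positive) = 0.5, so the number of positives S ~ Bin(13, 0.5).
Step 4: Two-sided exact p-value = sum of Bin(13,0.5) probabilities at or below the observed probability = 1.000000.
Step 5: alpha = 0.05. fail to reject H0.

n_eff = 13, pos = 6, neg = 7, p = 1.000000, fail to reject H0.


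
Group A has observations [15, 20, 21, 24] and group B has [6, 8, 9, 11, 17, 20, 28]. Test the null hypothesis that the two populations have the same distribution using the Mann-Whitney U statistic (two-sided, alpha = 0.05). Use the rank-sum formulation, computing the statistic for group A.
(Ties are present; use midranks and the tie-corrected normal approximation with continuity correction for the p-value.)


Step 1: Combine and sort all 11 observations; assign midranks.
sorted (value, group): (6,Y), (8,Y), (9,Y), (11,Y), (15,X), (17,Y), (20,X), (20,Y), (21,X), (24,X), (28,Y)
ranks: 6->1, 8->2, 9->3, 11->4, 15->5, 17->6, 20->7.5, 20->7.5, 21->9, 24->10, 28->11
Step 2: Rank sum for X: R1 = 5 + 7.5 + 9 + 10 = 31.5.
Step 3: U_X = R1 - n1(n1+1)/2 = 31.5 - 4*5/2 = 31.5 - 10 = 21.5.
       U_Y = n1*n2 - U_X = 28 - 21.5 = 6.5.
Step 4: Ties are present, so use the tie-corrected normal approximation (with continuity correction) for the p-value.
Step 5: p-value = 0.184875; compare to alpha = 0.05. fail to reject H0.

U_X = 21.5, p = 0.184875, fail to reject H0 at alpha = 0.05.


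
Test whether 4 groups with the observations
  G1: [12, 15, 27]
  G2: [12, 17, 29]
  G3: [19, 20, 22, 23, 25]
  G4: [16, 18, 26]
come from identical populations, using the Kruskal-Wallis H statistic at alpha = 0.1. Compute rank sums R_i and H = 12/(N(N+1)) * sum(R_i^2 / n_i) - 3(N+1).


Step 1: Combine all N = 14 observations and assign midranks.
sorted (value, group, rank): (12,G1,1.5), (12,G2,1.5), (15,G1,3), (16,G4,4), (17,G2,5), (18,G4,6), (19,G3,7), (20,G3,8), (22,G3,9), (23,G3,10), (25,G3,11), (26,G4,12), (27,G1,13), (29,G2,14)
Step 2: Sum ranks within each group.
R_1 = 17.5 (n_1 = 3)
R_2 = 20.5 (n_2 = 3)
R_3 = 45 (n_3 = 5)
R_4 = 22 (n_4 = 3)
Step 3: H = 12/(N(N+1)) * sum(R_i^2/n_i) - 3(N+1)
     = 12/(14*15) * (17.5^2/3 + 20.5^2/3 + 45^2/5 + 22^2/3) - 3*15
     = 0.057143 * 808.5 - 45
     = 1.200000.
Step 4: Ties present; correction factor C = 1 - 6/(14^3 - 14) = 0.997802. Corrected H = 1.200000 / 0.997802 = 1.202643.
Step 5: Under H0, H ~ chi^2(3); p-value = 0.752370.
Step 6: alpha = 0.1. fail to reject H0.

H = 1.2026, df = 3, p = 0.752370, fail to reject H0.


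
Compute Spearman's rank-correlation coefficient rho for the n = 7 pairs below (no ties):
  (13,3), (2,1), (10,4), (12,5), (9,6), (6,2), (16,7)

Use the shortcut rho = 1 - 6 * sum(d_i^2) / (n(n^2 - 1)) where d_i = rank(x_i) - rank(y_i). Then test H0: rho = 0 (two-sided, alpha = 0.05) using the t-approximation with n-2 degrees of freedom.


Step 1: Rank x and y separately (midranks; no ties here).
rank(x): 13->6, 2->1, 10->4, 12->5, 9->3, 6->2, 16->7
rank(y): 3->3, 1->1, 4->4, 5->5, 6->6, 2->2, 7->7
Step 2: d_i = R_x(i) - R_y(i); compute d_i^2.
  (6-3)^2=9, (1-1)^2=0, (4-4)^2=0, (5-5)^2=0, (3-6)^2=9, (2-2)^2=0, (7-7)^2=0
sum(d^2) = 18.
Step 3: rho = 1 - 6*18 / (7*(7^2 - 1)) = 1 - 108/336 = 0.678571.
Step 4: Under H0, t = rho * sqrt((n-2)/(1-rho^2)) = 2.0657 ~ t(5).
Step 5: Two-sided p-value from the t-distribution with 5 df = 0.093750.
Step 6: alpha = 0.05. fail to reject H0.

rho = 0.6786, p = 0.093750, fail to reject H0 at alpha = 0.05.


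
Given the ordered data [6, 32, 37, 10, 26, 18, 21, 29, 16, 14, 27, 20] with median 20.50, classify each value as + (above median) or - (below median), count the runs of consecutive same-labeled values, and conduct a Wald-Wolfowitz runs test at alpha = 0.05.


Step 1: Compute median = 20.50; label A = above, B = below.
Labels in order: BAABABAABBAB  (n_A = 6, n_B = 6)
Step 2: Count runs R = 9.
Step 3: Under H0 (random ordering), E[R] = 2*n_A*n_B/(n_A+n_B) + 1 = 2*6*6/12 + 1 = 7.0000.
        Var[R] = 2*n_A*n_B*(2*n_A*n_B - n_A - n_B) / ((n_A+n_B)^2 * (n_A+n_B-1)) = 4320/1584 = 2.7273.
        SD[R] = 1.6514.
Step 4: Continuity-corrected z = (R - 0.5 - E[R]) / SD[R] = (9 - 0.5 - 7.0000) / 1.6514 = 0.9083.
Step 5: Two-sided p-value via normal approximation = 2*(1 - Phi(|z|)) = 0.363722.
Step 6: alpha = 0.05. fail to reject H0.

R = 9, z = 0.9083, p = 0.363722, fail to reject H0.


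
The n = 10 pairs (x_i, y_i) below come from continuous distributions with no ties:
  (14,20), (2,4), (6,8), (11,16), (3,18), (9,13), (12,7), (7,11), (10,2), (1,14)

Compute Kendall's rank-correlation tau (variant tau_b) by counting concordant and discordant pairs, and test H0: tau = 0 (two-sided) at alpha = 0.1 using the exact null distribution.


Step 1: Enumerate the 45 unordered pairs (i,j) with i<j and classify each by sign(x_j-x_i) * sign(y_j-y_i).
  (1,2):dx=-12,dy=-16->C; (1,3):dx=-8,dy=-12->C; (1,4):dx=-3,dy=-4->C; (1,5):dx=-11,dy=-2->C
  (1,6):dx=-5,dy=-7->C; (1,7):dx=-2,dy=-13->C; (1,8):dx=-7,dy=-9->C; (1,9):dx=-4,dy=-18->C
  (1,10):dx=-13,dy=-6->C; (2,3):dx=+4,dy=+4->C; (2,4):dx=+9,dy=+12->C; (2,5):dx=+1,dy=+14->C
  (2,6):dx=+7,dy=+9->C; (2,7):dx=+10,dy=+3->C; (2,8):dx=+5,dy=+7->C; (2,9):dx=+8,dy=-2->D
  (2,10):dx=-1,dy=+10->D; (3,4):dx=+5,dy=+8->C; (3,5):dx=-3,dy=+10->D; (3,6):dx=+3,dy=+5->C
  (3,7):dx=+6,dy=-1->D; (3,8):dx=+1,dy=+3->C; (3,9):dx=+4,dy=-6->D; (3,10):dx=-5,dy=+6->D
  (4,5):dx=-8,dy=+2->D; (4,6):dx=-2,dy=-3->C; (4,7):dx=+1,dy=-9->D; (4,8):dx=-4,dy=-5->C
  (4,9):dx=-1,dy=-14->C; (4,10):dx=-10,dy=-2->C; (5,6):dx=+6,dy=-5->D; (5,7):dx=+9,dy=-11->D
  (5,8):dx=+4,dy=-7->D; (5,9):dx=+7,dy=-16->D; (5,10):dx=-2,dy=-4->C; (6,7):dx=+3,dy=-6->D
  (6,8):dx=-2,dy=-2->C; (6,9):dx=+1,dy=-11->D; (6,10):dx=-8,dy=+1->D; (7,8):dx=-5,dy=+4->D
  (7,9):dx=-2,dy=-5->C; (7,10):dx=-11,dy=+7->D; (8,9):dx=+3,dy=-9->D; (8,10):dx=-6,dy=+3->D
  (9,10):dx=-9,dy=+12->D
Step 2: C = 25, D = 20, total pairs = 45.
Step 3: tau = (C - D)/(n(n-1)/2) = (25 - 20)/45 = 0.111111.
Step 4: Exact two-sided p-value (enumerate n! = 3628800 permutations of y under H0): p = 0.727490.
Step 5: alpha = 0.1. fail to reject H0.

tau_b = 0.1111 (C=25, D=20), p = 0.727490, fail to reject H0.


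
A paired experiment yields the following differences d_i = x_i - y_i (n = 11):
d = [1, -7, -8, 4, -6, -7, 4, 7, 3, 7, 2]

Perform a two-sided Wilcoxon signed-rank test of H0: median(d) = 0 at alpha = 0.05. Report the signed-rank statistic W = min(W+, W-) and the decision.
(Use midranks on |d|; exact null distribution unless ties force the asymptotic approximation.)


Step 1: Drop any zero differences (none here) and take |d_i|.
|d| = [1, 7, 8, 4, 6, 7, 4, 7, 3, 7, 2]
Step 2: Midrank |d_i| (ties get averaged ranks).
ranks: |1|->1, |7|->8.5, |8|->11, |4|->4.5, |6|->6, |7|->8.5, |4|->4.5, |7|->8.5, |3|->3, |7|->8.5, |2|->2
Step 3: Attach original signs; sum ranks with positive sign and with negative sign.
W+ = 1 + 4.5 + 4.5 + 8.5 + 3 + 8.5 + 2 = 32
W- = 8.5 + 11 + 6 + 8.5 = 34
(Check: W+ + W- = 66 should equal n(n+1)/2 = 66.)
Step 4: Test statistic W = min(W+, W-) = 32.
Step 5: Ties in |d|, so use the tie-corrected normal approximation.
        E[W] = n(n+1)/4 = 11*12/4 = 33.
        Tie groups: |d|=4 (t=2), |d|=7 (t=4); sum(t^3 - t) = 66.
        Var[W] = n(n+1)(2n+1)/24 - sum(t^3-t)/48 = 3036/24 - 66/48 = 125.125.
        z = (W - E[W]) / sqrt(Var[W]) = (32 - 33) / 11.1859 = -0.0894.
        Two-sided p = 2*Phi(z) = 0.928766.
Step 6: alpha = 0.05. fail to reject H0.

W+ = 32, W- = 34, W = min = 32, p = 0.928766, fail to reject H0.


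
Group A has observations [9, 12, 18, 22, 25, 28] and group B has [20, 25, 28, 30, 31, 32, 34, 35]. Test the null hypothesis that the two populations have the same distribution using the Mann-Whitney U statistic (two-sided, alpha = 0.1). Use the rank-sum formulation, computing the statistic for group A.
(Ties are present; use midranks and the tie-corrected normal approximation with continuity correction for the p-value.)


Step 1: Combine and sort all 14 observations; assign midranks.
sorted (value, group): (9,X), (12,X), (18,X), (20,Y), (22,X), (25,X), (25,Y), (28,X), (28,Y), (30,Y), (31,Y), (32,Y), (34,Y), (35,Y)
ranks: 9->1, 12->2, 18->3, 20->4, 22->5, 25->6.5, 25->6.5, 28->8.5, 28->8.5, 30->10, 31->11, 32->12, 34->13, 35->14
Step 2: Rank sum for X: R1 = 1 + 2 + 3 + 5 + 6.5 + 8.5 = 26.
Step 3: U_X = R1 - n1(n1+1)/2 = 26 - 6*7/2 = 26 - 21 = 5.
       U_Y = n1*n2 - U_X = 48 - 5 = 43.
Step 4: Ties are present, so use the tie-corrected normal approximation (with continuity correction) for the p-value.
Step 5: p-value = 0.016684; compare to alpha = 0.1. reject H0.

U_X = 5, p = 0.016684, reject H0 at alpha = 0.1.


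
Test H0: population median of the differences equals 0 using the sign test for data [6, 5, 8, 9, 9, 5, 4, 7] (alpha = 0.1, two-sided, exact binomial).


Step 1: Discard zero differences. Original n = 8; n_eff = number of nonzero differences = 8.
Nonzero differences (with sign): +6, +5, +8, +9, +9, +5, +4, +7
Step 2: Count signs: positive = 8, negative = 0.
Step 3: Under H0: P(positive) = 0.5, so the number of positives S ~ Bin(8, 0.5).
Step 4: Two-sided exact p-value = sum of Bin(8,0.5) probabilities at or below the observed probability = 0.007812.
Step 5: alpha = 0.1. reject H0.

n_eff = 8, pos = 8, neg = 0, p = 0.007812, reject H0.


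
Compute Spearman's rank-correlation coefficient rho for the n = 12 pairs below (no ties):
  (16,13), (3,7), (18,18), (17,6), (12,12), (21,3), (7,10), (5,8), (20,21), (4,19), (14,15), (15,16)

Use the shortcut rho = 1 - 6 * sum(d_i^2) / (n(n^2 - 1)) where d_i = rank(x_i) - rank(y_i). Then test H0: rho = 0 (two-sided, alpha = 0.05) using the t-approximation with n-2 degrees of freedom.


Step 1: Rank x and y separately (midranks; no ties here).
rank(x): 16->8, 3->1, 18->10, 17->9, 12->5, 21->12, 7->4, 5->3, 20->11, 4->2, 14->6, 15->7
rank(y): 13->7, 7->3, 18->10, 6->2, 12->6, 3->1, 10->5, 8->4, 21->12, 19->11, 15->8, 16->9
Step 2: d_i = R_x(i) - R_y(i); compute d_i^2.
  (8-7)^2=1, (1-3)^2=4, (10-10)^2=0, (9-2)^2=49, (5-6)^2=1, (12-1)^2=121, (4-5)^2=1, (3-4)^2=1, (11-12)^2=1, (2-11)^2=81, (6-8)^2=4, (7-9)^2=4
sum(d^2) = 268.
Step 3: rho = 1 - 6*268 / (12*(12^2 - 1)) = 1 - 1608/1716 = 0.062937.
Step 4: Under H0, t = rho * sqrt((n-2)/(1-rho^2)) = 0.1994 ~ t(10).
Step 5: Two-sided p-value from the t-distribution with 10 df = 0.845931.
Step 6: alpha = 0.05. fail to reject H0.

rho = 0.0629, p = 0.845931, fail to reject H0 at alpha = 0.05.


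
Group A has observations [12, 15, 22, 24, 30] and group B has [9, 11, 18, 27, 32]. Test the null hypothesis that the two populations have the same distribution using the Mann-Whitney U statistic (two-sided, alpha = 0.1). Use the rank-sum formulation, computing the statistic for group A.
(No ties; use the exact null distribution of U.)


Step 1: Combine and sort all 10 observations; assign midranks.
sorted (value, group): (9,Y), (11,Y), (12,X), (15,X), (18,Y), (22,X), (24,X), (27,Y), (30,X), (32,Y)
ranks: 9->1, 11->2, 12->3, 15->4, 18->5, 22->6, 24->7, 27->8, 30->9, 32->10
Step 2: Rank sum for X: R1 = 3 + 4 + 6 + 7 + 9 = 29.
Step 3: U_X = R1 - n1(n1+1)/2 = 29 - 5*6/2 = 29 - 15 = 14.
       U_Y = n1*n2 - U_X = 25 - 14 = 11.
Step 4: No ties, so the exact null distribution of U (based on enumerating the C(10,5) = 252 equally likely rank assignments) gives the two-sided p-value.
Step 5: p-value = 0.841270; compare to alpha = 0.1. fail to reject H0.

U_X = 14, p = 0.841270, fail to reject H0 at alpha = 0.1.


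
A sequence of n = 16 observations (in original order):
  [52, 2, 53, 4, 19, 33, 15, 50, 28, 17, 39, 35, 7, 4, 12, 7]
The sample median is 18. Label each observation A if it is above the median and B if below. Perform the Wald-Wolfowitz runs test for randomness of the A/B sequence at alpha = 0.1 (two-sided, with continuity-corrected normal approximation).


Step 1: Compute median = 18; label A = above, B = below.
Labels in order: ABABAABAABAABBBB  (n_A = 8, n_B = 8)
Step 2: Count runs R = 10.
Step 3: Under H0 (random ordering), E[R] = 2*n_A*n_B/(n_A+n_B) + 1 = 2*8*8/16 + 1 = 9.0000.
        Var[R] = 2*n_A*n_B*(2*n_A*n_B - n_A - n_B) / ((n_A+n_B)^2 * (n_A+n_B-1)) = 14336/3840 = 3.7333.
        SD[R] = 1.9322.
Step 4: Continuity-corrected z = (R - 0.5 - E[R]) / SD[R] = (10 - 0.5 - 9.0000) / 1.9322 = 0.2588.
Step 5: Two-sided p-value via normal approximation = 2*(1 - Phi(|z|)) = 0.795809.
Step 6: alpha = 0.1. fail to reject H0.

R = 10, z = 0.2588, p = 0.795809, fail to reject H0.


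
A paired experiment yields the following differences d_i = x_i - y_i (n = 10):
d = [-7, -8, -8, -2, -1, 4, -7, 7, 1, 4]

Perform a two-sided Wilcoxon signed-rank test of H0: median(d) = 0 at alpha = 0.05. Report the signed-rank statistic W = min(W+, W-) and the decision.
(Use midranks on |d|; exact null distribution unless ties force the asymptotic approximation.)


Step 1: Drop any zero differences (none here) and take |d_i|.
|d| = [7, 8, 8, 2, 1, 4, 7, 7, 1, 4]
Step 2: Midrank |d_i| (ties get averaged ranks).
ranks: |7|->7, |8|->9.5, |8|->9.5, |2|->3, |1|->1.5, |4|->4.5, |7|->7, |7|->7, |1|->1.5, |4|->4.5
Step 3: Attach original signs; sum ranks with positive sign and with negative sign.
W+ = 4.5 + 7 + 1.5 + 4.5 = 17.5
W- = 7 + 9.5 + 9.5 + 3 + 1.5 + 7 = 37.5
(Check: W+ + W- = 55 should equal n(n+1)/2 = 55.)
Step 4: Test statistic W = min(W+, W-) = 17.5.
Step 5: Ties in |d|, so use the tie-corrected normal approximation.
        E[W] = n(n+1)/4 = 10*11/4 = 27.5.
        Tie groups: |d|=1 (t=2), |d|=4 (t=2), |d|=7 (t=3), |d|=8 (t=2); sum(t^3 - t) = 42.
        Var[W] = n(n+1)(2n+1)/24 - sum(t^3-t)/48 = 2310/24 - 42/48 = 95.375.
        z = (W - E[W]) / sqrt(Var[W]) = (17.5 - 27.5) / 9.7660 = -1.0240.
        Two-sided p = 2*Phi(z) = 0.305854.
Step 6: alpha = 0.05. fail to reject H0.

W+ = 17.5, W- = 37.5, W = min = 17.5, p = 0.305854, fail to reject H0.


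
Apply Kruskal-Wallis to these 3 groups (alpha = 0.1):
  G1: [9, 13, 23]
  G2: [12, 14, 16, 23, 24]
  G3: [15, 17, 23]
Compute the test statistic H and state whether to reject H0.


Step 1: Combine all N = 11 observations and assign midranks.
sorted (value, group, rank): (9,G1,1), (12,G2,2), (13,G1,3), (14,G2,4), (15,G3,5), (16,G2,6), (17,G3,7), (23,G1,9), (23,G2,9), (23,G3,9), (24,G2,11)
Step 2: Sum ranks within each group.
R_1 = 13 (n_1 = 3)
R_2 = 32 (n_2 = 5)
R_3 = 21 (n_3 = 3)
Step 3: H = 12/(N(N+1)) * sum(R_i^2/n_i) - 3(N+1)
     = 12/(11*12) * (13^2/3 + 32^2/5 + 21^2/3) - 3*12
     = 0.090909 * 408.133 - 36
     = 1.103030.
Step 4: Ties present; correction factor C = 1 - 24/(11^3 - 11) = 0.981818. Corrected H = 1.103030 / 0.981818 = 1.123457.
Step 5: Under H0, H ~ chi^2(2); p-value = 0.570223.
Step 6: alpha = 0.1. fail to reject H0.

H = 1.1235, df = 2, p = 0.570223, fail to reject H0.


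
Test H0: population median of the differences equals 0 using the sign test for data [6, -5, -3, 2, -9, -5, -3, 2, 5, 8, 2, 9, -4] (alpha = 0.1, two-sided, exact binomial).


Step 1: Discard zero differences. Original n = 13; n_eff = number of nonzero differences = 13.
Nonzero differences (with sign): +6, -5, -3, +2, -9, -5, -3, +2, +5, +8, +2, +9, -4
Step 2: Count signs: positive = 7, negative = 6.
Step 3: Under H0: P(positive) = 0.5, so the number of positives S ~ Bin(13, 0.5).
Step 4: Two-sided exact p-value = sum of Bin(13,0.5) probabilities at or below the observed probability = 1.000000.
Step 5: alpha = 0.1. fail to reject H0.

n_eff = 13, pos = 7, neg = 6, p = 1.000000, fail to reject H0.


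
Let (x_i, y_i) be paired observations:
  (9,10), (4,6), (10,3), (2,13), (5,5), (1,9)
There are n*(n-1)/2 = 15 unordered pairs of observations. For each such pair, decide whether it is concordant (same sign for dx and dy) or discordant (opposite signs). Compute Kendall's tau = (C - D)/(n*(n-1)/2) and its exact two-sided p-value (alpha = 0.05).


Step 1: Enumerate the 15 unordered pairs (i,j) with i<j and classify each by sign(x_j-x_i) * sign(y_j-y_i).
  (1,2):dx=-5,dy=-4->C; (1,3):dx=+1,dy=-7->D; (1,4):dx=-7,dy=+3->D; (1,5):dx=-4,dy=-5->C
  (1,6):dx=-8,dy=-1->C; (2,3):dx=+6,dy=-3->D; (2,4):dx=-2,dy=+7->D; (2,5):dx=+1,dy=-1->D
  (2,6):dx=-3,dy=+3->D; (3,4):dx=-8,dy=+10->D; (3,5):dx=-5,dy=+2->D; (3,6):dx=-9,dy=+6->D
  (4,5):dx=+3,dy=-8->D; (4,6):dx=-1,dy=-4->C; (5,6):dx=-4,dy=+4->D
Step 2: C = 4, D = 11, total pairs = 15.
Step 3: tau = (C - D)/(n(n-1)/2) = (4 - 11)/15 = -0.466667.
Step 4: Exact two-sided p-value (enumerate n! = 720 permutations of y under H0): p = 0.272222.
Step 5: alpha = 0.05. fail to reject H0.

tau_b = -0.4667 (C=4, D=11), p = 0.272222, fail to reject H0.


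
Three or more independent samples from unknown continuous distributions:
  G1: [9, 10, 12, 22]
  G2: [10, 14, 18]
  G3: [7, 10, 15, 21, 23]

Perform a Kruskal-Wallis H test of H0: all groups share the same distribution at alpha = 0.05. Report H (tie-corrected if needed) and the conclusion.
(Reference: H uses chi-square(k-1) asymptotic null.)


Step 1: Combine all N = 12 observations and assign midranks.
sorted (value, group, rank): (7,G3,1), (9,G1,2), (10,G1,4), (10,G2,4), (10,G3,4), (12,G1,6), (14,G2,7), (15,G3,8), (18,G2,9), (21,G3,10), (22,G1,11), (23,G3,12)
Step 2: Sum ranks within each group.
R_1 = 23 (n_1 = 4)
R_2 = 20 (n_2 = 3)
R_3 = 35 (n_3 = 5)
Step 3: H = 12/(N(N+1)) * sum(R_i^2/n_i) - 3(N+1)
     = 12/(12*13) * (23^2/4 + 20^2/3 + 35^2/5) - 3*13
     = 0.076923 * 510.583 - 39
     = 0.275641.
Step 4: Ties present; correction factor C = 1 - 24/(12^3 - 12) = 0.986014. Corrected H = 0.275641 / 0.986014 = 0.279551.
Step 5: Under H0, H ~ chi^2(2); p-value = 0.869554.
Step 6: alpha = 0.05. fail to reject H0.

H = 0.2796, df = 2, p = 0.869554, fail to reject H0.


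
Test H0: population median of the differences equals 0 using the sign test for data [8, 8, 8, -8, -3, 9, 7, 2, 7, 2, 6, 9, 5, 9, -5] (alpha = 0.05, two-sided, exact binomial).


Step 1: Discard zero differences. Original n = 15; n_eff = number of nonzero differences = 15.
Nonzero differences (with sign): +8, +8, +8, -8, -3, +9, +7, +2, +7, +2, +6, +9, +5, +9, -5
Step 2: Count signs: positive = 12, negative = 3.
Step 3: Under H0: P(positive) = 0.5, so the number of positives S ~ Bin(15, 0.5).
Step 4: Two-sided exact p-value = sum of Bin(15,0.5) probabilities at or below the observed probability = 0.035156.
Step 5: alpha = 0.05. reject H0.

n_eff = 15, pos = 12, neg = 3, p = 0.035156, reject H0.


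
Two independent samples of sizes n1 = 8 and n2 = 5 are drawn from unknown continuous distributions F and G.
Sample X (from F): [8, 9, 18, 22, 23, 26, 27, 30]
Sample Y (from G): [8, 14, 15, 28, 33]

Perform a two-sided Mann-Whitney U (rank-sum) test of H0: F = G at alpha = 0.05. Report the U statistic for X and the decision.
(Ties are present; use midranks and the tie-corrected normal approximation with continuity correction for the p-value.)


Step 1: Combine and sort all 13 observations; assign midranks.
sorted (value, group): (8,X), (8,Y), (9,X), (14,Y), (15,Y), (18,X), (22,X), (23,X), (26,X), (27,X), (28,Y), (30,X), (33,Y)
ranks: 8->1.5, 8->1.5, 9->3, 14->4, 15->5, 18->6, 22->7, 23->8, 26->9, 27->10, 28->11, 30->12, 33->13
Step 2: Rank sum for X: R1 = 1.5 + 3 + 6 + 7 + 8 + 9 + 10 + 12 = 56.5.
Step 3: U_X = R1 - n1(n1+1)/2 = 56.5 - 8*9/2 = 56.5 - 36 = 20.5.
       U_Y = n1*n2 - U_X = 40 - 20.5 = 19.5.
Step 4: Ties are present, so use the tie-corrected normal approximation (with continuity correction) for the p-value.
Step 5: p-value = 1.000000; compare to alpha = 0.05. fail to reject H0.

U_X = 20.5, p = 1.000000, fail to reject H0 at alpha = 0.05.


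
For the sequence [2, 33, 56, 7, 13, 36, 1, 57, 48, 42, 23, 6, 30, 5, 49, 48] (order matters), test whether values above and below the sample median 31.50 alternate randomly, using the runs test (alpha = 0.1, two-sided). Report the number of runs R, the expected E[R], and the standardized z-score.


Step 1: Compute median = 31.50; label A = above, B = below.
Labels in order: BAABBABAAABBBBAA  (n_A = 8, n_B = 8)
Step 2: Count runs R = 8.
Step 3: Under H0 (random ordering), E[R] = 2*n_A*n_B/(n_A+n_B) + 1 = 2*8*8/16 + 1 = 9.0000.
        Var[R] = 2*n_A*n_B*(2*n_A*n_B - n_A - n_B) / ((n_A+n_B)^2 * (n_A+n_B-1)) = 14336/3840 = 3.7333.
        SD[R] = 1.9322.
Step 4: Continuity-corrected z = (R + 0.5 - E[R]) / SD[R] = (8 + 0.5 - 9.0000) / 1.9322 = -0.2588.
Step 5: Two-sided p-value via normal approximation = 2*(1 - Phi(|z|)) = 0.795809.
Step 6: alpha = 0.1. fail to reject H0.

R = 8, z = -0.2588, p = 0.795809, fail to reject H0.


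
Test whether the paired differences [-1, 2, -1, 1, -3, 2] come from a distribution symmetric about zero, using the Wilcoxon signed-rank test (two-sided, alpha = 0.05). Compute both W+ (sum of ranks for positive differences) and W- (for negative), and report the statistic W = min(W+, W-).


Step 1: Drop any zero differences (none here) and take |d_i|.
|d| = [1, 2, 1, 1, 3, 2]
Step 2: Midrank |d_i| (ties get averaged ranks).
ranks: |1|->2, |2|->4.5, |1|->2, |1|->2, |3|->6, |2|->4.5
Step 3: Attach original signs; sum ranks with positive sign and with negative sign.
W+ = 4.5 + 2 + 4.5 = 11
W- = 2 + 2 + 6 = 10
(Check: W+ + W- = 21 should equal n(n+1)/2 = 21.)
Step 4: Test statistic W = min(W+, W-) = 10.
Step 5: Ties in |d|, so use the tie-corrected normal approximation.
        E[W] = n(n+1)/4 = 6*7/4 = 10.5.
        Tie groups: |d|=1 (t=3), |d|=2 (t=2); sum(t^3 - t) = 30.
        Var[W] = n(n+1)(2n+1)/24 - sum(t^3-t)/48 = 546/24 - 30/48 = 22.125.
        z = (W - E[W]) / sqrt(Var[W]) = (10 - 10.5) / 4.7037 = -0.1063.
        Two-sided p = 2*Phi(z) = 0.915345.
Step 6: alpha = 0.05. fail to reject H0.

W+ = 11, W- = 10, W = min = 10, p = 0.915345, fail to reject H0.
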